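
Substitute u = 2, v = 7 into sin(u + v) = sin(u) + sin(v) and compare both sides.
LHS = sin(2 + 7) = sin(9) ≈ 0.4121
RHS = sin(2) + sin(7) ≈ 1.566

LHS ≠ RHS (they differ by about 1.154), so the equation does not hold here.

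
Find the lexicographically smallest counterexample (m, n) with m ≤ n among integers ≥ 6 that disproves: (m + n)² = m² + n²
Substituting (6, 6) into the claim:
LHS = (6 + 6)² = 144
RHS = 6² + 6² = 72

Since LHS ≠ RHS, this pair disproves the claim, and no lexicographically smaller pair (m ≤ n, integers ≥ 6) does.

For instance (7, 7) is also a counterexample (LHS = 196, RHS = 98), but it's lexicographically larger.

Answer: (m, n) = (6, 6)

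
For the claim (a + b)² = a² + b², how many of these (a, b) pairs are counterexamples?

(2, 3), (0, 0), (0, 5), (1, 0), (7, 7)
Testing each pair:
(2, 3): LHS = 25, RHS = 13 → counterexample
(0, 0): LHS = 0, RHS = 0 → satisfies claim
(0, 5): LHS = 25, RHS = 25 → satisfies claim
(1, 0): LHS = 1, RHS = 1 → satisfies claim
(7, 7): LHS = 196, RHS = 98 → counterexample

That makes 2 counterexamples.

Answer: 2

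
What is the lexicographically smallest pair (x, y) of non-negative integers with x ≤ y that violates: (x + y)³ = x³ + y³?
Substituting (1, 1) into the claim:
LHS = (1 + 1)³ = 8
RHS = 1³ + 1³ = 2

Since LHS ≠ RHS, this pair disproves the claim, and no lexicographically smaller pair (x ≤ y, non-negative integers) does.

For instance (3, 7) is also a counterexample (LHS = 1000, RHS = 370), but it's lexicographically larger.

Answer: (x, y) = (1, 1)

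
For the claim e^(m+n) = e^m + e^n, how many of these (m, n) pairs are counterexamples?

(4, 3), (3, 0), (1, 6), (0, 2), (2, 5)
Testing each pair:
(4, 3): LHS = e^7 ≈ 1097, RHS = e^3 + e^4 ≈ 74.68 → counterexample
(3, 0): LHS = e^3 ≈ 20.09, RHS = 1 + e^3 ≈ 21.09 → counterexample
(1, 6): LHS = e^7 ≈ 1097, RHS = e + e^6 ≈ 406.1 → counterexample
(0, 2): LHS = e^2 ≈ 7.389, RHS = 1 + e^2 ≈ 8.389 → counterexample
(2, 5): LHS = e^7 ≈ 1097, RHS = e^2 + e^5 ≈ 155.8 → counterexample

That makes 5 counterexamples.

Answer: 5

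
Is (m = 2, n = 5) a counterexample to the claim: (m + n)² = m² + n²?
Yes

Substituting m = 2, n = 5:
LHS = (2 + 5)² = 49
RHS = 2² + 5² = 29

Since LHS ≠ RHS, this pair disproves the claim.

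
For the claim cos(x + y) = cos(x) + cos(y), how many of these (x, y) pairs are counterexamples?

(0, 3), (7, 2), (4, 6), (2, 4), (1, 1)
5

Testing each pair:
(0, 3): LHS = cos(3) ≈ -0.99, RHS = cos(3) + 1 ≈ 0.01001 → counterexample
(7, 2): LHS = cos(9) ≈ -0.9111, RHS = cos(2) + cos(7) ≈ 0.3378 → counterexample
(4, 6): LHS = cos(10) ≈ -0.8391, RHS = cos(4) + cos(6) ≈ 0.3065 → counterexample
(2, 4): LHS = cos(6) ≈ 0.9602, RHS = cos(4) + cos(2) ≈ -1.07 → counterexample
(1, 1): LHS = cos(2) ≈ -0.4161, RHS = 2·cos(1) ≈ 1.081 → counterexample

That makes 5 counterexamples.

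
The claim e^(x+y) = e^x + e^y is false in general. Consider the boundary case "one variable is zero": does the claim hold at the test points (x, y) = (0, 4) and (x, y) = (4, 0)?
No, fails at both test points

At (0, 4): LHS = e^4 ≈ 54.6 ≠ RHS = 1 + e^4 ≈ 55.6
At (4, 0): LHS = e^4 ≈ 54.6 ≠ RHS = 1 + e^4 ≈ 55.6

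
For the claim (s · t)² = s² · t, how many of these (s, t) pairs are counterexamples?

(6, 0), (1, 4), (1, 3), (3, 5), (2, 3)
4

Testing each pair:
(6, 0): LHS = 0, RHS = 0 → satisfies claim
(1, 4): LHS = 16, RHS = 4 → counterexample
(1, 3): LHS = 9, RHS = 3 → counterexample
(3, 5): LHS = 225, RHS = 45 → counterexample
(2, 3): LHS = 36, RHS = 12 → counterexample

That makes 4 counterexamples.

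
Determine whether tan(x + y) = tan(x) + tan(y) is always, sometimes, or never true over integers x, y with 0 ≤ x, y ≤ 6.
It holds at (x, y) = (4, 0) (both sides equal tan(4) ≈ 1.158), but fails at (x, y) = (5, 1) (LHS = tan(6) ≈ -0.291, RHS = tan(5) + tan(1) ≈ -1.823).

Answer: Sometimes true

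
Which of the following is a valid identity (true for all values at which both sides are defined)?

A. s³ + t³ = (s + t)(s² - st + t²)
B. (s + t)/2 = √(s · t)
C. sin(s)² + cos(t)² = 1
A

A: holds — e.g. at (1, 3), both sides equal 28.
B: fails at (0, 1) — LHS = 1/2, RHS = 0.
C: fails at (2, 7) — LHS = cos(7)² + sin(2)² ≈ 1.395, RHS = 1.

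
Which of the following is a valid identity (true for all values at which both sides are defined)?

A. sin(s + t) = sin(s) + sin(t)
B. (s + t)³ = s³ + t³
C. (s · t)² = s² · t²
A: fails at (4, 5) — LHS = sin(9) ≈ 0.4121, RHS = sin(5) + sin(4) ≈ -1.716.
B: fails at (2, 3) — LHS = 125, RHS = 35.
C: holds — e.g. at (3, 7), both sides equal 441.

Answer: C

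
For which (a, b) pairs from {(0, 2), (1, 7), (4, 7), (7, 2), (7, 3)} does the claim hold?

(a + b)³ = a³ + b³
Testing each pair:
(0, 2): LHS = 8, RHS = 8 → holds
(1, 7): LHS = 512, RHS = 344 → fails
(4, 7): LHS = 1331, RHS = 407 → fails
(7, 2): LHS = 729, RHS = 351 → fails
(7, 3): LHS = 1000, RHS = 370 → fails

1 of 5 pairs satisfies the claim.

Answer: (0, 2)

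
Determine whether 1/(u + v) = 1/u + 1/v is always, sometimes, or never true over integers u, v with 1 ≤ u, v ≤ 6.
Never true

The claim fails for every pair in the range. For instance at (u, v) = (1, 1): LHS = 1/2, RHS = 2.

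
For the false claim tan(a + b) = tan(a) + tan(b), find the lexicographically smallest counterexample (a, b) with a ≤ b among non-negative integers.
At (0, 0): both sides equal 0, so it holds there.
At (0, 6): both sides equal tan(6) ≈ -0.291, so it holds there.

Substituting (1, 1) into the claim:
LHS = tan(1 + 1) = tan(2) ≈ -2.185
RHS = tan(1) + tan(1) = 2·tan(1) ≈ 3.115

Since LHS ≠ RHS, this pair disproves the claim, and no lexicographically smaller pair (a ≤ b, non-negative integers) does.

For instance (7, 7) is also a counterexample (LHS = tan(14) ≈ 7.245, RHS = 2·tan(7) ≈ 1.743), but it's lexicographically larger.

Answer: (a, b) = (1, 1)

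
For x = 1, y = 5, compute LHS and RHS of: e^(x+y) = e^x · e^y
LHS = e^(1+5) = e^6 ≈ 403.4
RHS = e^1 · e^5 = e^6 ≈ 403.4

LHS = RHS: the two sides agree.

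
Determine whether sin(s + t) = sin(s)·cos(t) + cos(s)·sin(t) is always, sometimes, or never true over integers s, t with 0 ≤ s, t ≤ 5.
Always true

The identity holds for every pair in the range. For instance at (s, t) = (2, 1): both sides equal sin(3) ≈ 0.1411.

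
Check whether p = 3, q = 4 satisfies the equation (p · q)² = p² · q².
Holds

Substituting p = 3, q = 4:

LHS = (3 · 4)² = 144
RHS = 3² · 4² = 144

LHS = RHS, so the equation holds at this point.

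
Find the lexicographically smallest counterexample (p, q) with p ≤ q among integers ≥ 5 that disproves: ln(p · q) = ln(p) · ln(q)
Substituting (5, 5) into the claim:
LHS = ln(5 · 5) = ln(25) ≈ 3.219
RHS = ln(5) · ln(5) = ln(5)² ≈ 2.59

Since LHS ≠ RHS, this pair disproves the claim, and no lexicographically smaller pair (p ≤ q, integers ≥ 5) does.

For instance (7, 7) is also a counterexample (LHS = ln(49) ≈ 3.892, RHS = ln(7)² ≈ 3.787), but it's lexicographically larger.

Answer: (p, q) = (5, 5)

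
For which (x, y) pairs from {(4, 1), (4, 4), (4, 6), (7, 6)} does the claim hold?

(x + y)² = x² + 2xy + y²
All pairs

Testing each pair:
(4, 1): LHS = 25, RHS = 25 → holds
(4, 4): LHS = 64, RHS = 64 → holds
(4, 6): LHS = 100, RHS = 100 → holds
(7, 6): LHS = 169, RHS = 169 → holds

Every pair satisfies the claim.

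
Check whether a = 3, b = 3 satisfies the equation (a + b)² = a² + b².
Substituting a = 3, b = 3:

LHS = (3 + 3)² = 36
RHS = 3² + 3² = 18

LHS ≠ RHS, so the equation does not hold at this point.

Answer: Fails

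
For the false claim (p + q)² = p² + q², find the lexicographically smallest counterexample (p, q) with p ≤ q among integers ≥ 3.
Substituting (3, 3) into the claim:
LHS = (3 + 3)² = 36
RHS = 3² + 3² = 18

Since LHS ≠ RHS, this pair disproves the claim, and no lexicographically smaller pair (p ≤ q, integers ≥ 3) does.

For instance (4, 9) is also a counterexample (LHS = 169, RHS = 97), but it's lexicographically larger.

Answer: (p, q) = (3, 3)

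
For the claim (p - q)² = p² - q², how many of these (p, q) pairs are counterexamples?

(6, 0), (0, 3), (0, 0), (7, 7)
1

Testing each pair:
(6, 0): LHS = 36, RHS = 36 → satisfies claim
(0, 3): LHS = 9, RHS = -9 → counterexample
(0, 0): LHS = 0, RHS = 0 → satisfies claim
(7, 7): LHS = 0, RHS = 0 → satisfies claim

That makes 1 counterexample.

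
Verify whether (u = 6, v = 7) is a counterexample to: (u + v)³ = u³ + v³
Substituting u = 6, v = 7:
LHS = (6 + 7)³ = 2197
RHS = 6³ + 7³ = 559

Since LHS ≠ RHS, this pair disproves the claim.

Answer: Yes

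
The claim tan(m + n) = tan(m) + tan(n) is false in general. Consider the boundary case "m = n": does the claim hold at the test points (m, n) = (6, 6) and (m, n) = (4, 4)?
No, fails at both test points

At (6, 6): LHS = tan(12) ≈ -0.6359 ≠ RHS = 2·tan(6) ≈ -0.582
At (4, 4): LHS = tan(8) ≈ -6.8 ≠ RHS = 2·tan(4) ≈ 2.316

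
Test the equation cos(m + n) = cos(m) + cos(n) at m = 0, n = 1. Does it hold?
Substituting m = 0, n = 1:

LHS = cos(0 + 1) = cos(1) ≈ 0.5403
RHS = cos(0) + cos(1) = cos(1) + 1 ≈ 1.54

LHS ≠ RHS, so the equation does not hold at this point.

Answer: Fails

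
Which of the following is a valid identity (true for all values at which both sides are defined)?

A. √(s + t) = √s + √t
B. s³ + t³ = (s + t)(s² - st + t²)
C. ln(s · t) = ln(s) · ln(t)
B

A: fails at (2, 5) — LHS = √(7) ≈ 2.646, RHS = √(2) + √(5) ≈ 3.65.
B: holds — e.g. at (0, 1), both sides equal 1.
C: fails at (1, 2) — LHS = ln(2) ≈ 0.6931, RHS = 0.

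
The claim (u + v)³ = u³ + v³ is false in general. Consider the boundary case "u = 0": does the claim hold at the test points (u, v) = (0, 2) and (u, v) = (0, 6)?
Yes, holds at both test points

At (0, 2): LHS = 8, RHS = 8 → equal
At (0, 6): LHS = 216, RHS = 216 → equal

So the claim does hold at both of these boundary points, even though it is not an identity.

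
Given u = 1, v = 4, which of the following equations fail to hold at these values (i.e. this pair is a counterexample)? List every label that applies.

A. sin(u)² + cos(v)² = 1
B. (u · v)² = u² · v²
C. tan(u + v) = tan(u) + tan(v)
Evaluating each claim at the given values:
A. LHS = cos(4)² + sin(1)² ≈ 1.135, RHS = 1 → fails here (LHS ≠ RHS)
B. LHS = 16, RHS = 16 → holds here (LHS = RHS)
C. LHS = tan(5) ≈ -3.381, RHS = tan(4) + tan(1) ≈ 2.715 → fails here (LHS ≠ RHS)

Answer: A, C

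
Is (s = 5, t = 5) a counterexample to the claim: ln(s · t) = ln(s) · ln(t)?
Substituting s = 5, t = 5:
LHS = ln(5 · 5) = ln(25) ≈ 3.219
RHS = ln(5) · ln(5) = ln(5)² ≈ 2.59

Since LHS ≠ RHS, this pair disproves the claim.

Answer: Yes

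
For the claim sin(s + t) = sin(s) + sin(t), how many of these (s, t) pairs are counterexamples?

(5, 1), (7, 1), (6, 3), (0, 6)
3

Testing each pair:
(5, 1): LHS = sin(6) ≈ -0.2794, RHS = sin(5) + sin(1) ≈ -0.1175 → counterexample
(7, 1): LHS = sin(8) ≈ 0.9894, RHS = sin(7) + sin(1) ≈ 1.498 → counterexample
(6, 3): LHS = sin(9) ≈ 0.4121, RHS = sin(6) + sin(3) ≈ -0.1383 → counterexample
(0, 6): LHS = sin(6) ≈ -0.2794, RHS = sin(6) ≈ -0.2794 → satisfies claim

That makes 3 counterexamples.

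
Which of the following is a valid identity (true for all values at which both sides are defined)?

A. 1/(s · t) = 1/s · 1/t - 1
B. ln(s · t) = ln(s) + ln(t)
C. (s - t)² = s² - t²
A: fails at (1, 4) — LHS = 1/4, RHS = -3/4.
B: holds — e.g. at (4, 4), both sides equal ln(16) ≈ 2.773.
C: fails at (2, 3) — LHS = 1, RHS = -5.

Answer: B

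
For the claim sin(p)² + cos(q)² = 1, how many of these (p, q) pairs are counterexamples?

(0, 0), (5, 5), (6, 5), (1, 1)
Testing each pair:
(0, 0): LHS = 1, RHS = 1 → satisfies claim
(5, 5): LHS = cos(5)² + sin(5)² = 1, RHS = 1 → satisfies claim
(6, 5): LHS = sin(6)² + cos(5)² ≈ 0.1585, RHS = 1 → counterexample
(1, 1): LHS = cos(1)² + sin(1)² = 1, RHS = 1 → satisfies claim

That makes 1 counterexample.

Answer: 1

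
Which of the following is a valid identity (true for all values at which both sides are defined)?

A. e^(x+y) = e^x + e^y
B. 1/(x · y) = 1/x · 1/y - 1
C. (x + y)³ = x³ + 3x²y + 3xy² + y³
A: fails at (6, 7) — LHS = e^13 ≈ 442413.4, RHS = e^6 + e^7 ≈ 1500.
B: fails at (5, 5) — LHS = 1/25, RHS = -24/25.
C: holds — e.g. at (3, 5), both sides equal 512.

Answer: C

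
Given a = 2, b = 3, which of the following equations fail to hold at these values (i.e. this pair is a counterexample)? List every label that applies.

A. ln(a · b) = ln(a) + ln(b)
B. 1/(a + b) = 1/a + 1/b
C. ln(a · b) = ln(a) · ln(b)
B, C

Evaluating each claim at the given values:
A. LHS = ln(6) ≈ 1.792, RHS = ln(2) + ln(3) ≈ 1.792 → holds here (LHS = RHS)
B. LHS = 1/5, RHS = 5/6 → fails here (LHS ≠ RHS)
C. LHS = ln(6) ≈ 1.792, RHS = ln(2)·ln(3) ≈ 0.7615 → fails here (LHS ≠ RHS)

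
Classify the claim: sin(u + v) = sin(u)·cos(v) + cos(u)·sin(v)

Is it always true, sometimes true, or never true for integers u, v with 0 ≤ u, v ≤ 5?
The identity holds for every pair in the range. For instance at (u, v) = (2, 0): both sides equal sin(2) ≈ 0.9093.

Answer: Always true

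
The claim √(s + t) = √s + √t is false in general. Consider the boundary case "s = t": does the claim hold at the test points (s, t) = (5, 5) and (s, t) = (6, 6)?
No, fails at both test points

At (5, 5): LHS = √(10) ≈ 3.162 ≠ RHS = 2·√(5) ≈ 4.472
At (6, 6): LHS = 2·√(3) ≈ 3.464 ≠ RHS = 2·√(6) ≈ 4.899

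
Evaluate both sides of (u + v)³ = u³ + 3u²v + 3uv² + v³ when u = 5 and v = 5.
LHS = (5 + 5)³ = 1000
RHS = 5³ + 3·5²·5 + 3·5·5² + 5³ = 1000

LHS = RHS: the two sides agree.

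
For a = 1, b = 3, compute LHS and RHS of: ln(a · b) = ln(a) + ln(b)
LHS = ln(1 · 3) = ln(3) ≈ 1.099
RHS = ln(1) + ln(3) = ln(3) ≈ 1.099

LHS = RHS: the two sides agree.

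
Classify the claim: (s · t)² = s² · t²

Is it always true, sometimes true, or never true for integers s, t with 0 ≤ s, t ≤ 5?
The identity holds for every pair in the range. For instance at (s, t) = (0, 0): both sides equal 0.

Answer: Always true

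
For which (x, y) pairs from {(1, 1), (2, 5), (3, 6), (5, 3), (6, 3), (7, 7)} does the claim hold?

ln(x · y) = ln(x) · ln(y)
Testing each pair:
(1, 1): LHS = 0, RHS = 0 → holds
(2, 5): LHS = ln(10) ≈ 2.303, RHS = ln(2)·ln(5) ≈ 1.116 → fails
(3, 6): LHS = ln(18) ≈ 2.89, RHS = ln(3)·ln(6) ≈ 1.968 → fails
(5, 3): LHS = ln(15) ≈ 2.708, RHS = ln(3)·ln(5) ≈ 1.768 → fails
(6, 3): LHS = ln(18) ≈ 2.89, RHS = ln(3)·ln(6) ≈ 1.968 → fails
(7, 7): LHS = ln(49) ≈ 3.892, RHS = ln(7)² ≈ 3.787 → fails

1 of 6 pairs satisfies the claim.

Answer: (1, 1)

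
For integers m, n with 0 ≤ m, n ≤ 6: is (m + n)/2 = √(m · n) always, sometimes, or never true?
It holds at (m, n) = (5, 5) (both sides equal 5), but fails at (m, n) = (2, 6) (LHS = 4, RHS = 2·√(3) ≈ 3.464).

Answer: Sometimes true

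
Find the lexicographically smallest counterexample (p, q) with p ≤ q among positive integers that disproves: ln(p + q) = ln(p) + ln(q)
Substituting (1, 1) into the claim:
LHS = ln(1 + 1) = ln(2) ≈ 0.6931
RHS = ln(1) + ln(1) = 0

Since LHS ≠ RHS, this pair disproves the claim, and no lexicographically smaller pair (p ≤ q, positive integers) does.

For instance (1, 7) is also a counterexample (LHS = ln(8) ≈ 2.079, RHS = ln(7) ≈ 1.946), but it's lexicographically larger.

Answer: (p, q) = (1, 1)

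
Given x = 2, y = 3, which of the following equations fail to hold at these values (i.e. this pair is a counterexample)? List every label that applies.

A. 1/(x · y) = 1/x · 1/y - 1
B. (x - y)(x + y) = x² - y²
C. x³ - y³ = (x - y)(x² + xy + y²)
A

Evaluating each claim at the given values:
A. LHS = 1/6, RHS = -5/6 → fails here (LHS ≠ RHS)
B. LHS = -5, RHS = -5 → holds here (LHS = RHS)
C. LHS = -19, RHS = -19 → holds here (LHS = RHS)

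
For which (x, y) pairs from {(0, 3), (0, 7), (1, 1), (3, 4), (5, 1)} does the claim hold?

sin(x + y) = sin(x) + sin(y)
Testing each pair:
(0, 3): LHS = sin(3) ≈ 0.1411, RHS = sin(3) ≈ 0.1411 → holds
(0, 7): LHS = sin(7) ≈ 0.657, RHS = sin(7) ≈ 0.657 → holds
(1, 1): LHS = sin(2) ≈ 0.9093, RHS = 2·sin(1) ≈ 1.683 → fails
(3, 4): LHS = sin(7) ≈ 0.657, RHS = sin(4) + sin(3) ≈ -0.6157 → fails
(5, 1): LHS = sin(6) ≈ -0.2794, RHS = sin(5) + sin(1) ≈ -0.1175 → fails

2 of 5 pairs satisfy the claim.

Answer: (0, 3), (0, 7)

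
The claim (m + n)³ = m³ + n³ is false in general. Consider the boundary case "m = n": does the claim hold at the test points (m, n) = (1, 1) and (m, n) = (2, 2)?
At (1, 1): LHS = 8 ≠ RHS = 2
At (2, 2): LHS = 64 ≠ RHS = 16

Answer: No, fails at both test points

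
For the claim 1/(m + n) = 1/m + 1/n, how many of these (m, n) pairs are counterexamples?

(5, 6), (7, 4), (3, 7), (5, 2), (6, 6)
5

Testing each pair:
(5, 6): LHS = 1/11, RHS = 11/30 → counterexample
(7, 4): LHS = 1/11, RHS = 11/28 → counterexample
(3, 7): LHS = 1/10, RHS = 10/21 → counterexample
(5, 2): LHS = 1/7, RHS = 7/10 → counterexample
(6, 6): LHS = 1/12, RHS = 1/3 → counterexample

That makes 5 counterexamples.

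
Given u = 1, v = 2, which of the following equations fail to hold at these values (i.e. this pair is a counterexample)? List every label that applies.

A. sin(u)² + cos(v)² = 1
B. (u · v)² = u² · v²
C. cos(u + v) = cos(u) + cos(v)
Evaluating each claim at the given values:
A. LHS = cos(2)² + sin(1)² ≈ 0.8813, RHS = 1 → fails here (LHS ≠ RHS)
B. LHS = 4, RHS = 4 → holds here (LHS = RHS)
C. LHS = cos(3) ≈ -0.99, RHS = cos(2) + cos(1) ≈ 0.1242 → fails here (LHS ≠ RHS)

Answer: A, C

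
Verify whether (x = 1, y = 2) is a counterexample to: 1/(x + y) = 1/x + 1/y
Substituting x = 1, y = 2:
LHS = 1/(1 + 2) = 1/3
RHS = 1/1 + 1/2 = 3/2

Since LHS ≠ RHS, this pair disproves the claim.

Answer: Yes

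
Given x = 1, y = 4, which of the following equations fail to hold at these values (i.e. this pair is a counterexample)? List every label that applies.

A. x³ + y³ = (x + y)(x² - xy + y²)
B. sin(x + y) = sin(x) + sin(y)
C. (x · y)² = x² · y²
Evaluating each claim at the given values:
A. LHS = 65, RHS = 65 → holds here (LHS = RHS)
B. LHS = sin(5) ≈ -0.9589, RHS = sin(4) + sin(1) ≈ 0.08467 → fails here (LHS ≠ RHS)
C. LHS = 16, RHS = 16 → holds here (LHS = RHS)

Answer: B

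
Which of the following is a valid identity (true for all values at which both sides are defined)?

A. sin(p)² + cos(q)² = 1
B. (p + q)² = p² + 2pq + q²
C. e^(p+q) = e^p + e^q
A: fails at (4, 5) — LHS = cos(5)² + sin(4)² ≈ 0.6532, RHS = 1.
B: holds — e.g. at (5, 5), both sides equal 100.
C: fails at (2, 4) — LHS = e^6 ≈ 403.4, RHS = e^2 + e^4 ≈ 61.99.

Answer: B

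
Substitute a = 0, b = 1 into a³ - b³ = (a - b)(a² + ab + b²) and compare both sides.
LHS = 0³ - 1³ = -1
RHS = (0 - 1)(0² + 0·1 + 1²) = -1

LHS = RHS: the two sides agree.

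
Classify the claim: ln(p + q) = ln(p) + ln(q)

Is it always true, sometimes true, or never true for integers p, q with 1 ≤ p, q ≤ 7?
Sometimes true

It holds at (p, q) = (2, 2) (both sides equal ln(4) ≈ 1.386), but fails at (p, q) = (2, 3) (LHS = ln(5) ≈ 1.609, RHS = ln(2) + ln(3) ≈ 1.792).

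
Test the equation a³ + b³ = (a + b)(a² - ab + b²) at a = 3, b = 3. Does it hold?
Substituting a = 3, b = 3:

LHS = 3³ + 3³ = 54
RHS = (3 + 3)(3² - 3·3 + 3²) = 54

LHS = RHS, so the equation holds at this point.

Answer: Holds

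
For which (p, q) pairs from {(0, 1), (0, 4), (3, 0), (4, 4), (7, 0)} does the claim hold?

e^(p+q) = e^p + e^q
Testing each pair:
(0, 1): LHS = e ≈ 2.718, RHS = 1 + e ≈ 3.718 → fails
(0, 4): LHS = e^4 ≈ 54.6, RHS = 1 + e^4 ≈ 55.6 → fails
(3, 0): LHS = e^3 ≈ 20.09, RHS = 1 + e^3 ≈ 21.09 → fails
(4, 4): LHS = e^8 ≈ 2981, RHS = 2·e^4 ≈ 109.2 → fails
(7, 0): LHS = e^7 ≈ 1097, RHS = 1 + e^7 ≈ 1098 → fails

No pair satisfies the claim.

Answer: None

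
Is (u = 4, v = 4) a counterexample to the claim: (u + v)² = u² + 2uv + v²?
No

Substituting u = 4, v = 4:
LHS = (4 + 4)² = 64
RHS = 4² + 2·4·4 + 4² = 64

The sides agree, so this pair does not disprove the claim.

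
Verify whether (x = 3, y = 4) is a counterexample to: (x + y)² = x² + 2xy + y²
No

Substituting x = 3, y = 4:
LHS = (3 + 4)² = 49
RHS = 3² + 2·3·4 + 4² = 49

The sides agree, so this pair does not disprove the claim.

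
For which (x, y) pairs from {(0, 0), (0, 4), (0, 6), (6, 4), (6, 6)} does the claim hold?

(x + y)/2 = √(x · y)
(0, 0), (6, 6)

Testing each pair:
(0, 0): LHS = 0, RHS = 0 → holds
(0, 4): LHS = 2, RHS = 0 → fails
(0, 6): LHS = 3, RHS = 0 → fails
(6, 4): LHS = 5, RHS = 2·√(6) ≈ 4.899 → fails
(6, 6): LHS = 6, RHS = 6 → holds

2 of 5 pairs satisfy the claim.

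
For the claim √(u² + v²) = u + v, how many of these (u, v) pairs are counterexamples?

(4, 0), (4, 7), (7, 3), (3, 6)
3

Testing each pair:
(4, 0): LHS = 4, RHS = 4 → satisfies claim
(4, 7): LHS = √(65) ≈ 8.062, RHS = 11 → counterexample
(7, 3): LHS = √(58) ≈ 7.616, RHS = 10 → counterexample
(3, 6): LHS = 3·√(5) ≈ 6.708, RHS = 9 → counterexample

That makes 3 counterexamples.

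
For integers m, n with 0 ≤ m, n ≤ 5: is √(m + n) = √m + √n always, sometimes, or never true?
Sometimes true

It holds at (m, n) = (0, 3) (both sides equal √(3) ≈ 1.732), but fails at (m, n) = (1, 3) (LHS = 2, RHS = 1 + √(3) ≈ 2.732).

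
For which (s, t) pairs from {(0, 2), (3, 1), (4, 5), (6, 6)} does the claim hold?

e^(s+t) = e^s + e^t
Testing each pair:
(0, 2): LHS = e^2 ≈ 7.389, RHS = 1 + e^2 ≈ 8.389 → fails
(3, 1): LHS = e^4 ≈ 54.6, RHS = e + e^3 ≈ 22.8 → fails
(4, 5): LHS = e^9 ≈ 8103, RHS = e^4 + e^5 ≈ 203 → fails
(6, 6): LHS = e^12 ≈ 162754.8, RHS = 2·e^6 ≈ 806.9 → fails

No pair satisfies the claim.

Answer: None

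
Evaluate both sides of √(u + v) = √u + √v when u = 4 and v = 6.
LHS = √(4 + 6) = √(10) ≈ 3.162
RHS = √4 + √6 = 2 + √(6) ≈ 4.449

LHS ≠ RHS (they differ by about 1.287), so the equation does not hold here.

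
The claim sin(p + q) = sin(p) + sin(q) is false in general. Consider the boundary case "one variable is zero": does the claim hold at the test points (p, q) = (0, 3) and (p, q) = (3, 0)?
At (0, 3): LHS = sin(3) ≈ 0.1411, RHS = sin(3) ≈ 0.1411 → equal
At (3, 0): LHS = sin(3) ≈ 0.1411, RHS = sin(3) ≈ 0.1411 → equal

So the claim does hold at both of these boundary points, even though it is not an identity.

Answer: Yes, holds at both test points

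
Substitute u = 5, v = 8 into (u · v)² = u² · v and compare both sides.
LHS = (5 · 8)² = 1600
RHS = 5² · 8 = 200

LHS ≠ RHS, so the equation does not hold here.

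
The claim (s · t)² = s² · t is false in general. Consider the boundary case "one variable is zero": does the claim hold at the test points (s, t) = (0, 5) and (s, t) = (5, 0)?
At (0, 5): LHS = 0, RHS = 0 → equal
At (5, 0): LHS = 0, RHS = 0 → equal

So the claim does hold at both of these boundary points, even though it is not an identity.

Answer: Yes, holds at both test points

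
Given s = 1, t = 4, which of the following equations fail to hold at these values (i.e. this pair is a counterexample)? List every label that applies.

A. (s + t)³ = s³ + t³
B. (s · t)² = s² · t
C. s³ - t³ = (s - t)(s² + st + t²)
Evaluating each claim at the given values:
A. LHS = 125, RHS = 65 → fails here (LHS ≠ RHS)
B. LHS = 16, RHS = 4 → fails here (LHS ≠ RHS)
C. LHS = -63, RHS = -63 → holds here (LHS = RHS)

Answer: A, B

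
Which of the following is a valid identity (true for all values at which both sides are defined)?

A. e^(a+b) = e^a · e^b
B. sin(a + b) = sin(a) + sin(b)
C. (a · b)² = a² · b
A: holds — e.g. at (4, 6), both sides equal e^10 ≈ 22026.5.
B: fails at (1, 4) — LHS = sin(5) ≈ -0.9589, RHS = sin(4) + sin(1) ≈ 0.08467.
C: fails at (2, 4) — LHS = 64, RHS = 16.

Answer: A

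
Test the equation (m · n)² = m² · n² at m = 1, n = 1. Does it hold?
Holds

Substituting m = 1, n = 1:

LHS = (1 · 1)² = 1
RHS = 1² · 1² = 1

LHS = RHS, so the equation holds at this point.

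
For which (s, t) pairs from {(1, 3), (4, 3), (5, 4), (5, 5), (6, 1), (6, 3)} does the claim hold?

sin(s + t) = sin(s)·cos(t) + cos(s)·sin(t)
Testing each pair:
(1, 3): LHS = sin(4) ≈ -0.7568, RHS = sin(1)·cos(3) + sin(3)·cos(1) ≈ -0.7568 → holds
(4, 3): LHS = sin(7) ≈ 0.657, RHS = sin(3)·cos(4) + sin(4)·cos(3) ≈ 0.657 → holds
(5, 4): LHS = sin(9) ≈ 0.4121, RHS = sin(4)·cos(5) + sin(5)·cos(4) ≈ 0.4121 → holds
(5, 5): LHS = sin(10) ≈ -0.544, RHS = 2·sin(5)·cos(5) ≈ -0.544 → holds
(6, 1): LHS = sin(7) ≈ 0.657, RHS = sin(6)·cos(1) + sin(1)·cos(6) ≈ 0.657 → holds
(6, 3): LHS = sin(9) ≈ 0.4121, RHS = sin(3)·cos(6) + sin(6)·cos(3) ≈ 0.4121 → holds

Every pair satisfies the claim.

Answer: All pairs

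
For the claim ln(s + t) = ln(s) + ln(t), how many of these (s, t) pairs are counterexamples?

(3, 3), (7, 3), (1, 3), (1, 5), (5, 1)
Testing each pair:
(3, 3): LHS = ln(6) ≈ 1.792, RHS = 2·ln(3) ≈ 2.197 → counterexample
(7, 3): LHS = ln(10) ≈ 2.303, RHS = ln(3) + ln(7) ≈ 3.045 → counterexample
(1, 3): LHS = ln(4) ≈ 1.386, RHS = ln(3) ≈ 1.099 → counterexample
(1, 5): LHS = ln(6) ≈ 1.792, RHS = ln(5) ≈ 1.609 → counterexample
(5, 1): LHS = ln(6) ≈ 1.792, RHS = ln(5) ≈ 1.609 → counterexample

That makes 5 counterexamples.

Answer: 5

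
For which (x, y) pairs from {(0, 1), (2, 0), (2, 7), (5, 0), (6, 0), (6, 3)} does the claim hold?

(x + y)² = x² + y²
Testing each pair:
(0, 1): LHS = 1, RHS = 1 → holds
(2, 0): LHS = 4, RHS = 4 → holds
(2, 7): LHS = 81, RHS = 53 → fails
(5, 0): LHS = 25, RHS = 25 → holds
(6, 0): LHS = 36, RHS = 36 → holds
(6, 3): LHS = 81, RHS = 45 → fails

4 of 6 pairs satisfy the claim.

Answer: (0, 1), (2, 0), (5, 0), (6, 0)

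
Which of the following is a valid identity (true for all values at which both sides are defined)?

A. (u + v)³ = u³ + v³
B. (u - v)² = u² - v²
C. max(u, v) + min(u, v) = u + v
C

A: fails at (2, 5) — LHS = 343, RHS = 133.
B: fails at (3, 5) — LHS = 4, RHS = -16.
C: holds — e.g. at (1, 3), both sides equal 4.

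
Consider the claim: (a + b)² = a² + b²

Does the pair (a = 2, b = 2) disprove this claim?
Yes

Substituting a = 2, b = 2:
LHS = (2 + 2)² = 16
RHS = 2² + 2² = 8

Since LHS ≠ RHS, this pair disproves the claim.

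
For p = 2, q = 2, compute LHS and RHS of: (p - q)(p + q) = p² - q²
LHS = (2 - 2)(2 + 2) = 0
RHS = 2² - 2² = 0

LHS = RHS: the two sides agree.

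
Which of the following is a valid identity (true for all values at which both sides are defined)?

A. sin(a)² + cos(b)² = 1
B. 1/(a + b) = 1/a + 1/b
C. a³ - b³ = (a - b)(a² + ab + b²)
C

A: fails at (3, 4) — LHS = sin(3)² + cos(4)² ≈ 0.4472, RHS = 1.
B: fails at (3, 4) — LHS = 1/7, RHS = 7/12.
C: holds — e.g. at (5, 8), both sides equal -387.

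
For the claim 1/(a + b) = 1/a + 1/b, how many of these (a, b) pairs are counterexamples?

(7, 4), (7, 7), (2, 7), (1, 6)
4

Testing each pair:
(7, 4): LHS = 1/11, RHS = 11/28 → counterexample
(7, 7): LHS = 1/14, RHS = 2/7 → counterexample
(2, 7): LHS = 1/9, RHS = 9/14 → counterexample
(1, 6): LHS = 1/7, RHS = 7/6 → counterexample

That makes 4 counterexamples.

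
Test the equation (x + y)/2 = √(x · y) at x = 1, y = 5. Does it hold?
Fails

Substituting x = 1, y = 5:

LHS = (1 + 5)/2 = 3
RHS = √(1 · 5) = √(5) ≈ 2.236

LHS ≠ RHS, so the equation does not hold at this point.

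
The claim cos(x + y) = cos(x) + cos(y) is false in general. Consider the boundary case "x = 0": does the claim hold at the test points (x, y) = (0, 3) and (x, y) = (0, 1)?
No, fails at both test points

At (0, 3): LHS = cos(3) ≈ -0.99 ≠ RHS = cos(3) + 1 ≈ 0.01001
At (0, 1): LHS = cos(1) ≈ 0.5403 ≠ RHS = cos(1) + 1 ≈ 1.54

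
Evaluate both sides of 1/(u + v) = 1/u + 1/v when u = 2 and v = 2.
LHS = 1/(2 + 2) = 1/4
RHS = 1/2 + 1/2 = 1

LHS ≠ RHS, so the equation does not hold here.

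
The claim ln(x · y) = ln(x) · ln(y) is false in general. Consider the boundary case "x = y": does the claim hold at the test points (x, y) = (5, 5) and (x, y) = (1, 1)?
At (5, 5): LHS = ln(25) ≈ 3.219 ≠ RHS = ln(5)² ≈ 2.59
At (1, 1): LHS = 0, RHS = 0 → equal

Answer: Only at (1, 1)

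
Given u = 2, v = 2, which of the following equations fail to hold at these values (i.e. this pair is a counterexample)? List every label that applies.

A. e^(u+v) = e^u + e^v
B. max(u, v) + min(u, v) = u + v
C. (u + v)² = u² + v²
A, C

Evaluating each claim at the given values:
A. LHS = e^4 ≈ 54.6, RHS = 2·e^2 ≈ 14.78 → fails here (LHS ≠ RHS)
B. LHS = 4, RHS = 4 → holds here (LHS = RHS)
C. LHS = 16, RHS = 8 → fails here (LHS ≠ RHS)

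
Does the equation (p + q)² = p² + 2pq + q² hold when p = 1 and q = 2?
Substituting p = 1, q = 2:

LHS = (1 + 2)² = 9
RHS = 1² + 2·1·2 + 2² = 9

LHS = RHS, so the equation holds at this point.

Answer: Holds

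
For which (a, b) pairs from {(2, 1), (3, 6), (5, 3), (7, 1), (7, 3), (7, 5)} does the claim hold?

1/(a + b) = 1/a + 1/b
Testing each pair:
(2, 1): LHS = 1/3, RHS = 3/2 → fails
(3, 6): LHS = 1/9, RHS = 1/2 → fails
(5, 3): LHS = 1/8, RHS = 8/15 → fails
(7, 1): LHS = 1/8, RHS = 8/7 → fails
(7, 3): LHS = 1/10, RHS = 10/21 → fails
(7, 5): LHS = 1/12, RHS = 12/35 → fails

No pair satisfies the claim.

Answer: None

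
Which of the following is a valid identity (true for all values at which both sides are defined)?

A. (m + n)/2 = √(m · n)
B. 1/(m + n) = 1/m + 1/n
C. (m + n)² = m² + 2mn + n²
A: fails at (1, 4) — LHS = 5/2, RHS = 2.
B: fails at (1, 2) — LHS = 1/3, RHS = 3/2.
C: holds — e.g. at (0, 1), both sides equal 1.

Answer: C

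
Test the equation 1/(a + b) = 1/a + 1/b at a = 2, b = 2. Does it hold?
Fails

Substituting a = 2, b = 2:

LHS = 1/(2 + 2) = 1/4
RHS = 1/2 + 1/2 = 1

LHS ≠ RHS, so the equation does not hold at this point.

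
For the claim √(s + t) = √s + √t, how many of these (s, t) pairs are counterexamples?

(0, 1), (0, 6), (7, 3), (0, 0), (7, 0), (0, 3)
Testing each pair:
(0, 1): LHS = 1, RHS = 1 → satisfies claim
(0, 6): LHS = √(6) ≈ 2.449, RHS = √(6) ≈ 2.449 → satisfies claim
(7, 3): LHS = √(10) ≈ 3.162, RHS = √(3) + √(7) ≈ 4.378 → counterexample
(0, 0): LHS = 0, RHS = 0 → satisfies claim
(7, 0): LHS = √(7) ≈ 2.646, RHS = √(7) ≈ 2.646 → satisfies claim
(0, 3): LHS = √(3) ≈ 1.732, RHS = √(3) ≈ 1.732 → satisfies claim

That makes 1 counterexample.

Answer: 1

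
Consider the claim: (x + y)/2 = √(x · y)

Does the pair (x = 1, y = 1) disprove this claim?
Substituting x = 1, y = 1:
LHS = (1 + 1)/2 = 1
RHS = √(1 · 1) = 1

The sides agree, so this pair does not disprove the claim.

Answer: No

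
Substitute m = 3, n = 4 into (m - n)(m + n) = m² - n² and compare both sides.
LHS = (3 - 4)(3 + 4) = -7
RHS = 3² - 4² = -7

LHS = RHS: the two sides agree.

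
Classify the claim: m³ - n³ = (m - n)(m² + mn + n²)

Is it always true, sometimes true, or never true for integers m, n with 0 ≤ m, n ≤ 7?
Always true

The identity holds for every pair in the range. For instance at (m, n) = (4, 3): both sides equal 37.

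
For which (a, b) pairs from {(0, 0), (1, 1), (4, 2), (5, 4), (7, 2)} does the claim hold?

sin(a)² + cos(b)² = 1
Testing each pair:
(0, 0): LHS = 1, RHS = 1 → holds
(1, 1): LHS = cos(1)² + sin(1)² = 1, RHS = 1 → holds
(4, 2): LHS = cos(2)² + sin(4)² ≈ 0.7459, RHS = 1 → fails
(5, 4): LHS = cos(4)² + sin(5)² ≈ 1.347, RHS = 1 → fails
(7, 2): LHS = cos(2)² + sin(7)² ≈ 0.6048, RHS = 1 → fails

2 of 5 pairs satisfy the claim.

Answer: (0, 0), (1, 1)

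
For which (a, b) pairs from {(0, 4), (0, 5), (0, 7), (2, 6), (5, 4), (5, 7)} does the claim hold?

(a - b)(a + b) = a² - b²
Testing each pair:
(0, 4): LHS = -16, RHS = -16 → holds
(0, 5): LHS = -25, RHS = -25 → holds
(0, 7): LHS = -49, RHS = -49 → holds
(2, 6): LHS = -32, RHS = -32 → holds
(5, 4): LHS = 9, RHS = 9 → holds
(5, 7): LHS = -24, RHS = -24 → holds

Every pair satisfies the claim.

Answer: All pairs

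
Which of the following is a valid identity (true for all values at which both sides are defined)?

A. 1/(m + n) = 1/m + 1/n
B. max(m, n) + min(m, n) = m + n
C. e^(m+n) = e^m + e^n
B

A: fails at (1, 2) — LHS = 1/3, RHS = 3/2.
B: holds — e.g. at (5, 8), both sides equal 13.
C: fails at (5, 5) — LHS = e^10 ≈ 22026.5, RHS = 2·e^5 ≈ 296.8.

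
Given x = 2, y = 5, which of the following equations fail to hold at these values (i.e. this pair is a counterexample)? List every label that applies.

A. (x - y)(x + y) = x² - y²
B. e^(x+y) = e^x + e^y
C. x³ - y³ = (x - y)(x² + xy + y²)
B

Evaluating each claim at the given values:
A. LHS = -21, RHS = -21 → holds here (LHS = RHS)
B. LHS = e^7 ≈ 1097, RHS = e^2 + e^5 ≈ 155.8 → fails here (LHS ≠ RHS)
C. LHS = -117, RHS = -117 → holds here (LHS = RHS)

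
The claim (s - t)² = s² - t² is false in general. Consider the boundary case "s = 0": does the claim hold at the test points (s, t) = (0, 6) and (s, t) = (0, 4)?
At (0, 6): LHS = 36 ≠ RHS = -36
At (0, 4): LHS = 16 ≠ RHS = -16

Answer: No, fails at both test points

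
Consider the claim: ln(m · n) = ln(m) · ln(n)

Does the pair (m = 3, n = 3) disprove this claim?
Yes

Substituting m = 3, n = 3:
LHS = ln(3 · 3) = ln(9) ≈ 2.197
RHS = ln(3) · ln(3) = ln(3)² ≈ 1.207

Since LHS ≠ RHS, this pair disproves the claim.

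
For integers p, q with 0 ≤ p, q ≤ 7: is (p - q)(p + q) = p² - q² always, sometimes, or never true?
Always true

The identity holds for every pair in the range. For instance at (p, q) = (2, 2): both sides equal 0.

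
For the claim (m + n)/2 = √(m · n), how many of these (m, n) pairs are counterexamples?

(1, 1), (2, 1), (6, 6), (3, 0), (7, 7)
2

Testing each pair:
(1, 1): LHS = 1, RHS = 1 → satisfies claim
(2, 1): LHS = 3/2, RHS = √(2) ≈ 1.414 → counterexample
(6, 6): LHS = 6, RHS = 6 → satisfies claim
(3, 0): LHS = 3/2, RHS = 0 → counterexample
(7, 7): LHS = 7, RHS = 7 → satisfies claim

That makes 2 counterexamples.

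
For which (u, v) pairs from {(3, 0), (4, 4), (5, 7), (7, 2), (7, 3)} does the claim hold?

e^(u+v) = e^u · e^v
Testing each pair:
(3, 0): LHS = e^3 ≈ 20.09, RHS = e^3 ≈ 20.09 → holds
(4, 4): LHS = e^8 ≈ 2981, RHS = e^8 ≈ 2981 → holds
(5, 7): LHS = e^12 ≈ 162754.8, RHS = e^12 ≈ 162754.8 → holds
(7, 2): LHS = e^9 ≈ 8103, RHS = e^9 ≈ 8103 → holds
(7, 3): LHS = e^10 ≈ 22026.5, RHS = e^10 ≈ 22026.5 → holds

Every pair satisfies the claim.

Answer: All pairs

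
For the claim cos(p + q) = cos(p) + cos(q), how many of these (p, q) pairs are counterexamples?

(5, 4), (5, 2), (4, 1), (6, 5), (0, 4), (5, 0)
Testing each pair:
(5, 4): LHS = cos(9) ≈ -0.9111, RHS = cos(4) + cos(5) ≈ -0.37 → counterexample
(5, 2): LHS = cos(7) ≈ 0.7539, RHS = cos(2) + cos(5) ≈ -0.1325 → counterexample
(4, 1): LHS = cos(5) ≈ 0.2837, RHS = cos(4) + cos(1) ≈ -0.1133 → counterexample
(6, 5): LHS = cos(11) ≈ 0.004426, RHS = cos(5) + cos(6) ≈ 1.244 → counterexample
(0, 4): LHS = cos(4) ≈ -0.6536, RHS = cos(4) + 1 ≈ 0.3464 → counterexample
(5, 0): LHS = cos(5) ≈ 0.2837, RHS = cos(5) + 1 ≈ 1.284 → counterexample

That makes 6 counterexamples.

Answer: 6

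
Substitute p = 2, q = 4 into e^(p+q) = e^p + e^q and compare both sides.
LHS = e^(2+4) = e^6 ≈ 403.4
RHS = e^2 + e^4 ≈ 61.99

LHS ≠ RHS (they differ by about 341.4), so the equation does not hold here.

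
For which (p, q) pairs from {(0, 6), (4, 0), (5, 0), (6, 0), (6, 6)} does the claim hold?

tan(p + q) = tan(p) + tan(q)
Testing each pair:
(0, 6): LHS = tan(6) ≈ -0.291, RHS = tan(6) ≈ -0.291 → holds
(4, 0): LHS = tan(4) ≈ 1.158, RHS = tan(4) ≈ 1.158 → holds
(5, 0): LHS = tan(5) ≈ -3.381, RHS = tan(5) ≈ -3.381 → holds
(6, 0): LHS = tan(6) ≈ -0.291, RHS = tan(6) ≈ -0.291 → holds
(6, 6): LHS = tan(12) ≈ -0.6359, RHS = 2·tan(6) ≈ -0.582 → fails

4 of 5 pairs satisfy the claim.

Answer: (0, 6), (4, 0), (5, 0), (6, 0)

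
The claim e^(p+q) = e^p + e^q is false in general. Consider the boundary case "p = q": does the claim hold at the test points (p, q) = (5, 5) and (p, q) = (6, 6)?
At (5, 5): LHS = e^10 ≈ 22026.5 ≠ RHS = 2·e^5 ≈ 296.8
At (6, 6): LHS = e^12 ≈ 162754.8 ≠ RHS = 2·e^6 ≈ 806.9

Answer: No, fails at both test points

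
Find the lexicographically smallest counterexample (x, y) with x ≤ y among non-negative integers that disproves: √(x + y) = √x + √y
(x, y) = (1, 1)

At (0, 1): both sides equal 1, so it holds there.
At (0, 2): both sides equal √(2) ≈ 1.414, so it holds there.

Substituting (1, 1) into the claim:
LHS = √(1 + 1) = √(2) ≈ 1.414
RHS = √1 + √1 = 2

Since LHS ≠ RHS, this pair disproves the claim, and no lexicographically smaller pair (x ≤ y, non-negative integers) does.

For instance (3, 7) is also a counterexample (LHS = √(10) ≈ 3.162, RHS = √(3) + √(7) ≈ 4.378), but it's lexicographically larger.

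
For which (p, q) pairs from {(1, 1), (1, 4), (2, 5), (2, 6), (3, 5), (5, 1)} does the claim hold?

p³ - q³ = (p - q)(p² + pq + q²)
Testing each pair:
(1, 1): LHS = 0, RHS = 0 → holds
(1, 4): LHS = -63, RHS = -63 → holds
(2, 5): LHS = -117, RHS = -117 → holds
(2, 6): LHS = -208, RHS = -208 → holds
(3, 5): LHS = -98, RHS = -98 → holds
(5, 1): LHS = 124, RHS = 124 → holds

Every pair satisfies the claim.

Answer: All pairs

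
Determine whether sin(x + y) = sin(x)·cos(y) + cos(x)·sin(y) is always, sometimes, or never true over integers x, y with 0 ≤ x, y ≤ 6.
Always true

The identity holds for every pair in the range. For instance at (x, y) = (6, 0): both sides equal sin(6) ≈ -0.2794.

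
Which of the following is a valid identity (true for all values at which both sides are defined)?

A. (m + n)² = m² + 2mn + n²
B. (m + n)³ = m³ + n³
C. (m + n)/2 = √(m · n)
A

A: holds — e.g. at (1, 4), both sides equal 25.
B: fails at (1, 2) — LHS = 27, RHS = 9.
C: fails at (1, 5) — LHS = 3, RHS = √(5) ≈ 2.236.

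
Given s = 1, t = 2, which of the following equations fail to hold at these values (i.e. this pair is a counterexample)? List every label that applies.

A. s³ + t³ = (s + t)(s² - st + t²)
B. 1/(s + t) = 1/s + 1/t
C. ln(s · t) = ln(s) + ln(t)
Evaluating each claim at the given values:
A. LHS = 9, RHS = 9 → holds here (LHS = RHS)
B. LHS = 1/3, RHS = 3/2 → fails here (LHS ≠ RHS)
C. LHS = ln(2) ≈ 0.6931, RHS = ln(2) ≈ 0.6931 → holds here (LHS = RHS)

Answer: B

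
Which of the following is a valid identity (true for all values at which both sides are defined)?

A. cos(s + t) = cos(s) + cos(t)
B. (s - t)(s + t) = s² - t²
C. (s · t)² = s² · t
B

A: fails at (0, 1) — LHS = cos(1) ≈ 0.5403, RHS = cos(1) + 1 ≈ 1.54.
B: holds — e.g. at (2, 2), both sides equal 0.
C: fails at (4, 6) — LHS = 576, RHS = 96.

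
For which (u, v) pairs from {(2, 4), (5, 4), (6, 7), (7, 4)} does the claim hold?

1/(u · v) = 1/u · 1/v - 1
Testing each pair:
(2, 4): LHS = 1/8, RHS = -7/8 → fails
(5, 4): LHS = 1/20, RHS = -19/20 → fails
(6, 7): LHS = 1/42, RHS = -41/42 → fails
(7, 4): LHS = 1/28, RHS = -27/28 → fails

No pair satisfies the claim.

Answer: None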